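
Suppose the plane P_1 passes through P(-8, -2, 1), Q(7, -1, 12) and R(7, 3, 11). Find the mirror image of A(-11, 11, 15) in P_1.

(7, 5, -9)

PQ = (15, 1, 11), PR = (15, 5, 10); a normal to P_1 is PQ × PR = (-45, 15, 60).
Using P: P_1 has equation -45x + 15y + 60z = 390.
λ = (n·A − d)/|n|² = (1560 − 390)/5850 = 1/5.
Reflection = A − 2λn = (-11, 11, 15) − (2/5)·(-45, 15, 60) = (7, 5, -9).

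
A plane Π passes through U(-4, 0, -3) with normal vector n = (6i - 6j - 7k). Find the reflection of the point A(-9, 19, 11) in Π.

Π: n·r = n·U gives 6x - 6y - 7z = -3.
λ = (n·A − d)/|n|² = (-245 − (-3))/121 = -2.
Reflection = A − 2λn = (-9, 19, 11) − (-4)·(6, -6, -7) = (15, -5, -17).

(15, -5, -17)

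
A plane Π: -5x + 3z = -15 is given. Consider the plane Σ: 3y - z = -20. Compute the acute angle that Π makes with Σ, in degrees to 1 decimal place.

80.6

cos θ = |n₁·n₂| / (|n₁||n₂|) = |-3| / (√34 · √10).
θ = arccos(0.16270) ≈ 80.6°.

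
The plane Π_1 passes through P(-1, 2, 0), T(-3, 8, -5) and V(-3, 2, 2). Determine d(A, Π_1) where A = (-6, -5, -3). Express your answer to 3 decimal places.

8.818

PT = (-2, 6, -5), PV = (-2, 0, 2); a normal to Π_1 is PT × PV = (12, 14, 12).
Using P: Π_1 has equation 12x + 14y + 12z = 16.
n·A − d = (12)·(-6) + (14)·(-5) + (12)·(-3) − 16 = -194; |n| = √484.
Distance = |-194| / √484 = 194/√484 ≈ 8.818.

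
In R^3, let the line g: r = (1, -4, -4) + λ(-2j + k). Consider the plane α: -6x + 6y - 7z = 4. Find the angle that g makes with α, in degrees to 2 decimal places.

50.58

sin θ = |n·v| / (|n||v|) = |-19| / (√121 · √5) = 0.77246.
θ ≈ 50.58°.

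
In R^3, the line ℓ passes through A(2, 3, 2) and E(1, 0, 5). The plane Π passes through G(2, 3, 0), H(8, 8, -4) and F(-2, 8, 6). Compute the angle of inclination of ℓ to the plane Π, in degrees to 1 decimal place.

A direction vector for ℓ is E − A = (-1, -3, 3).
GH = (6, 5, -4), GF = (-4, 5, 6); a normal to Π is GH × GF = (50, -20, 50).
Using G: Π has equation 50x - 20y + 50z = 40.
sin θ = |n·v| / (|n||v|) = |160| / (√5400 · √19) = 0.49951.
θ ≈ 30.0°.

30.0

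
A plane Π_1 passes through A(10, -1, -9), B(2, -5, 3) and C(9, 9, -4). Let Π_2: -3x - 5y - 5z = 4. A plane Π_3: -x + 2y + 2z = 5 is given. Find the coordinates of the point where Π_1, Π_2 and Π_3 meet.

(-3, -9, 10)

AB = (-8, -4, 12), AC = (-1, 10, 5); a normal to Π_1 is AB × AC = (-140, 28, -84).
Using A: Π_1 has equation -140x + 28y - 84z = -672.
Solving the 3×3 linear system -140x + 28y - 84z = -672, -3x - 5y - 5z = 4, -x + 2y + 2z = 5 (e.g. by elimination or Cramer's rule, determinant = 1232) gives (-3, -9, 10).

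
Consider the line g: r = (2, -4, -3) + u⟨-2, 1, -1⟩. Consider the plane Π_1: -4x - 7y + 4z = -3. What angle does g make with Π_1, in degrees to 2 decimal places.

7.82

sin θ = |n·v| / (|n||v|) = |-3| / (√81 · √6) = 0.13608.
θ ≈ 7.82°.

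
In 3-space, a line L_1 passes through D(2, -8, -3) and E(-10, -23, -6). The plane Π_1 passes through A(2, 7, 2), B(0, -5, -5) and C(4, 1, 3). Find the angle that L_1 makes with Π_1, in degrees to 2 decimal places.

A direction vector for L_1 is E − D = (-12, -15, -3).
AB = (-2, -12, -7), AC = (2, -6, 1); a normal to Π_1 is AB × AC = (-54, -12, 36).
Using A: Π_1 has equation -54x - 12y + 36z = -120.
sin θ = |n·v| / (|n||v|) = |720| / (√4356 · √378) = 0.56110.
θ ≈ 34.13°.

34.13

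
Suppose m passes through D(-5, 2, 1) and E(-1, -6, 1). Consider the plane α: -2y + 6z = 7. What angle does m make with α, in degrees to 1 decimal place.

A direction vector for m is E − D = (4, -8, 0).
sin θ = |n·v| / (|n||v|) = |16| / (√40 · √80) = 0.28284.
θ ≈ 16.4°.

16.4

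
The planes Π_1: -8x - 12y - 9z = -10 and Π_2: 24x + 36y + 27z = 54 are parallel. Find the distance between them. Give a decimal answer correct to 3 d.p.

0.471

Rescale Π_2 by 1/(-3): -8x - 12y - 9z = -18. Then distance = |-10 − (-18)| / √289 ≈ 0.471.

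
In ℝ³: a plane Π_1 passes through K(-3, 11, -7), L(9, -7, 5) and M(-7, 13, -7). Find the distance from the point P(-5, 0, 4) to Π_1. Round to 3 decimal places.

0.667

KL = (12, -18, 12), KM = (-4, 2, 0); a normal to Π_1 is KL × KM = (-24, -48, -48).
Using K: Π_1 has equation -24x - 48y - 48z = -120.
n·P − d = (-24)·(-5) + (-48)·(0) + (-48)·(4) − (-120) = 48; |n| = √5184.
Distance = |48| / √5184 = 48/√5184 ≈ 0.667.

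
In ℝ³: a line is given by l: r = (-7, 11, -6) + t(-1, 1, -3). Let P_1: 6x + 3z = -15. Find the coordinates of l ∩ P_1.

Substitute r = (-7, 11, -6) + t(-1, 1, -3) into the plane: -60 + (-15)t = -15, so t = -3.
Intersection: (-7, 11, -6) + (-3)·(-1, 1, -3) = (-4, 8, 3).

(-4, 8, 3)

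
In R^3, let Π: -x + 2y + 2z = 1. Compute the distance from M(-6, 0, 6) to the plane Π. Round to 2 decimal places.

n·M − d = (-1)·(-6) + (2)·(0) + (2)·(6) − 1 = 17; |n| = √9.
Distance = |17| / √9 = 17/√9 ≈ 5.67.

5.67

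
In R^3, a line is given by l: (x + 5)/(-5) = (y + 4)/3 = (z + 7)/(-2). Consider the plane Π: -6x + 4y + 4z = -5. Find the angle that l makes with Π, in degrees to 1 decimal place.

l has direction (-5, 3, -2) through (-5, -4, -7).
sin θ = |n·v| / (|n||v|) = |34| / (√68 · √38) = 0.66886.
θ ≈ 42.0°.

42.0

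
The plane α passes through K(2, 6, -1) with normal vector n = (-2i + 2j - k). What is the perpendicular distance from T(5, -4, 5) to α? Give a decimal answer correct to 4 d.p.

10.6667

α: n·r = n·K gives -2x + 2y - z = 9.
n·T − d = (-2)·(5) + (2)·(-4) + (-1)·(5) − 9 = -32; |n| = √9.
Distance = |-32| / √9 = 32/√9 ≈ 10.6667.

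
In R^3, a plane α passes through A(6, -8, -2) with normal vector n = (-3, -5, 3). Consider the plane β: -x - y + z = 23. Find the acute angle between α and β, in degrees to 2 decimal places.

14.42

α: n·r = n·A gives -3x - 5y + 3z = 16.
cos θ = |n₁·n₂| / (|n₁||n₂|) = |11| / (√43 · √3).
θ = arccos(0.96850) ≈ 14.42°.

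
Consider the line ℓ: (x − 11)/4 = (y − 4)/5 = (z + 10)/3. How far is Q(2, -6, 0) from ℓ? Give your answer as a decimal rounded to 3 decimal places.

ℓ has direction (4, 5, 3) through (11, 4, -10).
Taking (11, 4, -10) on ℓ with direction v = (4, 5, 3): w = Q − (11, 4, -10) = (-9, -10, 10), and w × v = (-80, 67, -5).
Distance = |w × v| / |v| = √10914 / √50 ≈ 14.774.

14.774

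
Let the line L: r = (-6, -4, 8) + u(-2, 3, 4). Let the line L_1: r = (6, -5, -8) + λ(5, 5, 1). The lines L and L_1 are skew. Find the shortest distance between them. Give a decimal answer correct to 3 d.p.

4.654

Common perpendicular direction n = (-2, 3, 4) × (5, 5, 1) = (-17, 22, -25).
With w = (6, -5, -8) − (-6, -4, 8) = (12, -1, -16), w · n = 174.
Distance = |w · n| / |n| = |174| / √1398 ≈ 4.654.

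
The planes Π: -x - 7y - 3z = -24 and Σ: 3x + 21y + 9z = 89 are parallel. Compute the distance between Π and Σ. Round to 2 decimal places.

Rescale Σ by 1/(-3): -x - 7y - 3z = -89/3. Then distance = |-24 − (-89/3)| / √59 ≈ 0.74.

0.74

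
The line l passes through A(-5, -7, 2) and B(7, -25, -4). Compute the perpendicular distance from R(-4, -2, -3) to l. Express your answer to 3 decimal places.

6.814

A direction vector for l is B − A = (12, -18, -6).
Taking (-5, -7, 2) on l with direction v = (12, -18, -6): w = R − (-5, -7, 2) = (1, 5, -5), and w × v = (-120, -54, -78).
Distance = |w × v| / |v| = √23400 / √504 ≈ 6.814.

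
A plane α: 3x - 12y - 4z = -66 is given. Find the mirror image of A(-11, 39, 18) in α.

λ = (n·A − d)/|n|² = (-573 − (-66))/169 = -3.
Reflection = A − 2λn = (-11, 39, 18) − (-6)·(3, -12, -4) = (7, -33, -6).

(7, -33, -6)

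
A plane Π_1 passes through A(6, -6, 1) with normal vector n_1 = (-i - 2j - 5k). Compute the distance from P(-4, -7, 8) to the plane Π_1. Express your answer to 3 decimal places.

4.199

Π_1: n_1·r = n_1·A gives -x - 2y - 5z = 1.
n·P − d = (-1)·(-4) + (-2)·(-7) + (-5)·(8) − 1 = -23; |n| = √30.
Distance = |-23| / √30 = 23/√30 ≈ 4.199.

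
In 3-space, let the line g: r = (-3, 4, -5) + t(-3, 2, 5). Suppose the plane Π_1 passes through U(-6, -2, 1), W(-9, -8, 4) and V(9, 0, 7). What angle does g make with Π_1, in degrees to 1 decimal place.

UW = (-3, -6, 3), UV = (15, 2, 6); a normal to Π_1 is UW × UV = (-42, 63, 84).
Using U: Π_1 has equation -42x + 63y + 84z = 210.
sin θ = |n·v| / (|n||v|) = |672| / (√12789 · √38) = 0.96396.
θ ≈ 74.6°.

74.6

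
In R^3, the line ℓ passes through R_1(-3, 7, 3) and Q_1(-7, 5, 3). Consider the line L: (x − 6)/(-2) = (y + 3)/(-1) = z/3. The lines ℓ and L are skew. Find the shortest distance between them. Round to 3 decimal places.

A direction vector for ℓ is Q_1 − R_1 = (-4, -2, 0).
L has direction (-2, -1, 3) through (6, -3, 0).
Common perpendicular direction n = (-4, -2, 0) × (-2, -1, 3) = (-6, 12, 0).
With w = (6, -3, 0) − (-3, 7, 3) = (9, -10, -3), w · n = -174.
Distance = |w · n| / |n| = |-174| / √180 ≈ 12.969.

12.969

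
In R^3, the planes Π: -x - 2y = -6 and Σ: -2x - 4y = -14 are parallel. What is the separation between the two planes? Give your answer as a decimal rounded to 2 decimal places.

Rescale Σ by 1/2: -x - 2y = -7. Then distance = |-6 − (-7)| / √5 ≈ 0.45.

0.45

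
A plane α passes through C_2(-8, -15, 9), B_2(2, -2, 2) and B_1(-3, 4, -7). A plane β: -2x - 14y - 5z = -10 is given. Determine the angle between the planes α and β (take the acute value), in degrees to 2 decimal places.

C_2B_2 = (10, 13, -7), C_2B_1 = (5, 19, -16); a normal to α is C_2B_2 × C_2B_1 = (-75, 125, 125).
Using C_2: α has equation -75x + 125y + 125z = -150.
cos θ = |n₁·n₂| / (|n₁||n₂|) = |-2225| / (√36875 · √225).
θ = arccos(0.77245) ≈ 39.43°.

39.43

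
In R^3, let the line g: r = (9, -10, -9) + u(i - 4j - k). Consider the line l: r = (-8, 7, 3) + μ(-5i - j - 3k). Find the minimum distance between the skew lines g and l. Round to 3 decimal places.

Common perpendicular direction n = (1, -4, -1) × (-5, -1, -3) = (11, 8, -21).
With w = (-8, 7, 3) − (9, -10, -9) = (-17, 17, 12), w · n = -303.
Distance = |w · n| / |n| = |-303| / √626 ≈ 12.110.

12.110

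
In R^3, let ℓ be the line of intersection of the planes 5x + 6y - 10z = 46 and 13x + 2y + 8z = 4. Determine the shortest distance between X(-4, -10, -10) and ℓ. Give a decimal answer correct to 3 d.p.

10.370

Direction of ℓ: (5, 6, -10) × (13, 2, 8) = (68, -170, -68).
A point on ℓ: solving the two plane equations with x = 0 gives (0, 6, -1).
Taking (0, 6, -1) on ℓ with direction v = (68, -170, -68): w = X − (0, 6, -1) = (-4, -16, -9), and w × v = (-442, -884, 1768).
Distance = |w × v| / |v| = √4102644 / √38148 ≈ 10.370.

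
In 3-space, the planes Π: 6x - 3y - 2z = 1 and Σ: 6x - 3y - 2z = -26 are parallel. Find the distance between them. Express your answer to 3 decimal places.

Same normal n = (6, -3, -2) with |n| = √49; distance = |1 − (-26)| / |n| = 27/√49 ≈ 3.857.

3.857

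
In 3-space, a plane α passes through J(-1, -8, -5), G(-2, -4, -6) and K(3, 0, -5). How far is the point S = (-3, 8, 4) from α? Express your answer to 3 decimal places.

11.557

JG = (-1, 4, -1), JK = (4, 8, 0); a normal to α is JG × JK = (8, -4, -24).
Using J: α has equation 8x - 4y - 24z = 144.
n·S − d = (8)·(-3) + (-4)·(8) + (-24)·(4) − 144 = -296; |n| = √656.
Distance = |-296| / √656 = 296/√656 ≈ 11.557.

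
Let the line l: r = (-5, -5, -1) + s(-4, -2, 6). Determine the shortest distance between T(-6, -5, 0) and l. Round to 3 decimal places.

0.463

Taking (-5, -5, -1) on l with direction v = (-4, -2, 6): w = T − (-5, -5, -1) = (-1, 0, 1), and w × v = (2, 2, 2).
Distance = |w × v| / |v| = √12 / √56 ≈ 0.463.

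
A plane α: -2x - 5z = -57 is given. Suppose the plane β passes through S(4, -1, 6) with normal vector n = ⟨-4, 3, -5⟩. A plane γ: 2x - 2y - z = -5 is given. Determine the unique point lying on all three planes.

β: n·r = n·S gives -4x + 3y - 5z = -49.
Solving the 3×3 linear system -2x - 5z = -57, -4x + 3y - 5z = -49, 2x - 2y - z = -5 (e.g. by elimination or Cramer's rule, determinant = 16) gives (11, 10, 7).

(11, 10, 7)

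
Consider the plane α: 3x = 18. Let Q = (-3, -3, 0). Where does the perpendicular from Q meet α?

Foot = Q − λn with λ = (n·Q − d)/|n|² = (-9 − 18)/9 = -3.
Foot = (-3, -3, 0) − (-3)·(3, 0, 0) = (6, -3, 0).

(6, -3, 0)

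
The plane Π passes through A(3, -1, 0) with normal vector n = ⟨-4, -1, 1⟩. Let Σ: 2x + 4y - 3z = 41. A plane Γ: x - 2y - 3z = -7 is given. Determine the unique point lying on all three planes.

Π: n·r = n·A gives -4x - y + z = -11.
Solving the 3×3 linear system -4x - y + z = -11, 2x + 4y - 3z = 41, x - 2y - 3z = -7 (e.g. by elimination or Cramer's rule, determinant = 61) gives (0, 8, -3).

(0, 8, -3)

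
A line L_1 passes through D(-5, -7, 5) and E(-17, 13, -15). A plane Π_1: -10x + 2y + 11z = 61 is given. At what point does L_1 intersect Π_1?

(-11, 3, -5)

A direction vector for L_1 is E − D = (-12, 20, -20).
Substitute r = (-5, -7, 5) + t(-12, 20, -20) into the plane: 91 + (-60)t = 61, so t = 1/2.
Intersection: (-5, -7, 5) + (1/2)·(-12, 20, -20) = (-11, 3, -5).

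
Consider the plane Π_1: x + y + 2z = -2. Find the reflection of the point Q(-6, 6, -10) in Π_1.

λ = (n·Q − d)/|n|² = (-20 − (-2))/6 = -3.
Reflection = Q − 2λn = (-6, 6, -10) − (-6)·(1, 1, 2) = (0, 12, 2).

(0, 12, 2)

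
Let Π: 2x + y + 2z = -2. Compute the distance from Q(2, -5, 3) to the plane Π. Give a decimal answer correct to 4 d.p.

n·Q − d = (2)·(2) + (1)·(-5) + (2)·(3) − (-2) = 7; |n| = √9.
Distance = |7| / √9 = 7/√9 ≈ 2.3333.

2.3333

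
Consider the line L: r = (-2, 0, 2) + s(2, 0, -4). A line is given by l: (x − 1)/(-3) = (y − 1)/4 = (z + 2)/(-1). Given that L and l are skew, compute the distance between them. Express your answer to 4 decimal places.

l has direction (-3, 4, -1) through (1, 1, -2).
Common perpendicular direction n = (2, 0, -4) × (-3, 4, -1) = (16, 14, 8).
With w = (1, 1, -2) − (-2, 0, 2) = (3, 1, -4), w · n = 30.
Distance = |w · n| / |n| = |30| / √516 ≈ 1.3207.

1.3207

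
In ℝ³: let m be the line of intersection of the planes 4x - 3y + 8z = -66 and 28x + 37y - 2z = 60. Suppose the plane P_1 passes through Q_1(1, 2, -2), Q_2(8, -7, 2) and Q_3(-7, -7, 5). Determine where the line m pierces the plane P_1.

Direction of m: (4, -3, 8) × (28, 37, -2) = (-290, 232, 232).
A point on m: solving the two plane equations with x = -1 gives (-1, 2, -7).
Q_1Q_2 = (7, -9, 4), Q_1Q_3 = (-8, -9, 7); a normal to P_1 is Q_1Q_2 × Q_1Q_3 = (-27, -81, -135).
Using Q_1: P_1 has equation -27x - 81y - 135z = 81.
Substitute r = (-1, 2, -7) + t(-290, 232, 232) into the plane: 810 + (-42282)t = 81, so t = 1/58.
Intersection: (-1, 2, -7) + (1/58)·(-290, 232, 232) = (-6, 6, -3).

(-6, 6, -3)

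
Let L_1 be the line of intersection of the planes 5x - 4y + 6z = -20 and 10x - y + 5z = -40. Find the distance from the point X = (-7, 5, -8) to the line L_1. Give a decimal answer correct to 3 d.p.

Direction of L_1: (5, -4, 6) × (10, -1, 5) = (-14, 35, 35).
A point on L_1: solving the two plane equations with x = -6 gives (-6, 5, 5).
Taking (-6, 5, 5) on L_1 with direction v = (-14, 35, 35): w = X − (-6, 5, 5) = (-1, 0, -13), and w × v = (455, 217, -35).
Distance = |w × v| / |v| = √255339 / √2646 ≈ 9.823.

9.823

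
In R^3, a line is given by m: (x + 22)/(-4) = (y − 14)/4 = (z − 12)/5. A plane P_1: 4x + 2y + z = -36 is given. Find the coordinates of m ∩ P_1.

(-6, -2, -8)

m has direction (-4, 4, 5) through (-22, 14, 12).
Substitute r = (-22, 14, 12) + t(-4, 4, 5) into the plane: -48 + (-3)t = -36, so t = -4.
Intersection: (-22, 14, 12) + (-4)·(-4, 4, 5) = (-6, -2, -8).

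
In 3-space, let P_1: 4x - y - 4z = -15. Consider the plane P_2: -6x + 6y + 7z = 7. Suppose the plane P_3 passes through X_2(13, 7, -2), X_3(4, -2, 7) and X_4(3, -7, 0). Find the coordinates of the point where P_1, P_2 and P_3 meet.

X_2X_3 = (-9, -9, 9), X_2X_4 = (-10, -14, 2); a normal to P_3 is X_2X_3 × X_2X_4 = (108, -72, 36).
Using X_2: P_3 has equation 108x - 72y + 36z = 828.
Solving the 3×3 linear system 4x - y - 4z = -15, -6x + 6y + 7z = 7, 108x - 72y + 36z = 828 (e.g. by elimination or Cramer's rule, determinant = 2772) gives (2, -5, 7).

(2, -5, 7)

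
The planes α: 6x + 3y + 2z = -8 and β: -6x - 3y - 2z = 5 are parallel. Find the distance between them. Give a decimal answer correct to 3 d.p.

Rescale β by 1/(-1): 6x + 3y + 2z = -5. Then distance = |-8 − (-5)| / √49 ≈ 0.429.

0.429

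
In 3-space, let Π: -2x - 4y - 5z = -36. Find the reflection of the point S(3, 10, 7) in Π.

λ = (n·S − d)/|n|² = (-81 − (-36))/45 = -1.
Reflection = S − 2λn = (3, 10, 7) − (-2)·(-2, -4, -5) = (-1, 2, -3).

(-1, 2, -3)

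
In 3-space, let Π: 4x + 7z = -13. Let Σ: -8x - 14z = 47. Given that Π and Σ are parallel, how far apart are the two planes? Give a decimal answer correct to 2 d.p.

Rescale Σ by 1/(-2): 4x + 7z = -47/2. Then distance = |-13 − (-47/2)| / √65 ≈ 1.30.

1.30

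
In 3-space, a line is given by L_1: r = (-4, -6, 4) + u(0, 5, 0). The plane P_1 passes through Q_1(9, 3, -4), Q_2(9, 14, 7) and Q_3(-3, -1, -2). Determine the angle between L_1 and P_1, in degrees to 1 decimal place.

Q_1Q_2 = (0, 11, 11), Q_1Q_3 = (-12, -4, 2); a normal to P_1 is Q_1Q_2 × Q_1Q_3 = (66, -132, 132).
Using Q_1: P_1 has equation 66x - 132y + 132z = -330.
sin θ = |n·v| / (|n||v|) = |-660| / (√39204 · √25) = 0.66667.
θ ≈ 41.8°.

41.8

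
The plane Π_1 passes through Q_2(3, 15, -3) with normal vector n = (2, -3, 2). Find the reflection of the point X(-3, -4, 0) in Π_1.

Π_1: n·r = n·Q_2 gives 2x - 3y + 2z = -45.
λ = (n·X − d)/|n|² = (6 − (-45))/17 = 3.
Reflection = X − 2λn = (-3, -4, 0) − 6·(2, -3, 2) = (-15, 14, -12).

(-15, 14, -12)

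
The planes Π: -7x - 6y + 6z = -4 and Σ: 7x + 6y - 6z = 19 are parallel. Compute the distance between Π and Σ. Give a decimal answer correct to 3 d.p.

1.364

Rescale Σ by 1/(-1): -7x - 6y + 6z = -19. Then distance = |-4 − (-19)| / √121 ≈ 1.364.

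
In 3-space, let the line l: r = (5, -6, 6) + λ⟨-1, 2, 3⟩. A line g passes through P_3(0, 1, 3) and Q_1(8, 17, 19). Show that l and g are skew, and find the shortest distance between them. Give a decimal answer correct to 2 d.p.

A direction vector for g is Q_1 − P_3 = (8, 16, 16).
Common perpendicular direction n = (-1, 2, 3) × (8, 16, 16) = (-16, 40, -32).
With w = (0, 1, 3) − (5, -6, 6) = (-5, 7, -3), w · n = 456.
Since n ≠ 0 the lines are not parallel, and w · n = 456 ≠ 0 so they do not intersect; hence they are skew.
Distance = |w · n| / |n| = |456| / √2880 ≈ 8.50.

8.50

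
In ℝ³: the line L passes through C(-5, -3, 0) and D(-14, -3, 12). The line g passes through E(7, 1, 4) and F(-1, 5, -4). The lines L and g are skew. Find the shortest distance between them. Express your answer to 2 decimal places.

A direction vector for L is D − C = (-9, 0, 12).
A direction vector for g is F − E = (-8, 4, -8).
Common perpendicular direction n = (-9, 0, 12) × (-8, 4, -8) = (-48, -168, -36).
With w = (7, 1, 4) − (-5, -3, 0) = (12, 4, 4), w · n = -1392.
Distance = |w · n| / |n| = |-1392| / √31824 ≈ 7.80.

7.80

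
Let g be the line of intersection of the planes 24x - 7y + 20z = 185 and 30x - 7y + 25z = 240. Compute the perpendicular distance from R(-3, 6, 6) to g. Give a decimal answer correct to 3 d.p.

Direction of g: (24, -7, 20) × (30, -7, 25) = (-35, 0, 42).
A point on g: solving the two plane equations with x = 5 gives (5, 5, 5).
Taking (5, 5, 5) on g with direction v = (-35, 0, 42): w = R − (5, 5, 5) = (-8, 1, 1), and w × v = (42, 301, 35).
Distance = |w × v| / |v| = √93590 / √2989 ≈ 5.596.

5.596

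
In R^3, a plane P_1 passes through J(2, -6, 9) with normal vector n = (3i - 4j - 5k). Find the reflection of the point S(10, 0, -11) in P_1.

P_1: n·r = n·J gives 3x - 4y - 5z = -15.
λ = (n·S − d)/|n|² = (85 − (-15))/50 = 2.
Reflection = S − 2λn = (10, 0, -11) − 4·(3, -4, -5) = (-2, 16, 9).

(-2, 16, 9)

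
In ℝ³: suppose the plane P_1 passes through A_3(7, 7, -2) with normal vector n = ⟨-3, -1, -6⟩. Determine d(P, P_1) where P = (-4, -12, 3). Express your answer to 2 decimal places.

P_1: n·r = n·A_3 gives -3x - y - 6z = -16.
n·P − d = (-3)·(-4) + (-1)·(-12) + (-6)·(3) − (-16) = 22; |n| = √46.
Distance = |22| / √46 = 22/√46 ≈ 3.24.

3.24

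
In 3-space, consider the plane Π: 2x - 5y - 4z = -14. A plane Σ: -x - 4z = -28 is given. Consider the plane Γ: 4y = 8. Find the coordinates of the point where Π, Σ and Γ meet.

(8, 2, 5)

Solving the 3×3 linear system 2x - 5y - 4z = -14, -x - 4z = -28, 4y = 8 (e.g. by elimination or Cramer's rule, determinant = 48) gives (8, 2, 5).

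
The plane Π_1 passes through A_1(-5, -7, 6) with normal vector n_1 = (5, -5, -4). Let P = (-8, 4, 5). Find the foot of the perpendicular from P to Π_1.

(-3, -1, 1)

Π_1: n_1·r = n_1·A_1 gives 5x - 5y - 4z = -14.
Foot = P − λn with λ = (n·P − d)/|n|² = (-80 − (-14))/66 = -1.
Foot = (-8, 4, 5) − (-1)·(5, -5, -4) = (-3, -1, 1).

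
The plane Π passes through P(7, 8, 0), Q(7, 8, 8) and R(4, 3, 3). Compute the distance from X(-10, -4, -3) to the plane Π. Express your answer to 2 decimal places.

PQ = (0, 0, 8), PR = (-3, -5, 3); a normal to Π is PQ × PR = (40, -24, 0).
Using P: Π has equation 40x - 24y = 88.
n·X − d = (40)·(-10) + (-24)·(-4) + (0)·(-3) − 88 = -392; |n| = √2176.
Distance = |-392| / √2176 = 392/√2176 ≈ 8.40.

8.40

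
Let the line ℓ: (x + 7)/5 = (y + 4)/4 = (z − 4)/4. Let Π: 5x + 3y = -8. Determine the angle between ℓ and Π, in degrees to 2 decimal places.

57.19

ℓ has direction (5, 4, 4) through (-7, -4, 4).
sin θ = |n·v| / (|n||v|) = |37| / (√34 · √57) = 0.84048.
θ ≈ 57.19°.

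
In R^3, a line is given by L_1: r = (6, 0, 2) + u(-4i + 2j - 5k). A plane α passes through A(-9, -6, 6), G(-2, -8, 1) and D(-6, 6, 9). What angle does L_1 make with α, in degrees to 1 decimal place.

82.5

AG = (7, -2, -5), AD = (3, 12, 3); a normal to α is AG × AD = (54, -36, 90).
Using A: α has equation 54x - 36y + 90z = 270.
sin θ = |n·v| / (|n||v|) = |-738| / (√12312 · √45) = 0.99148.
θ ≈ 82.5°.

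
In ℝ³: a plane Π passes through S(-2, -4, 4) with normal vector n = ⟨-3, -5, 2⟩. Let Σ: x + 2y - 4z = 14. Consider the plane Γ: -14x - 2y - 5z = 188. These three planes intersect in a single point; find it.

Π: n·r = n·S gives -3x - 5y + 2z = 34.
Solving the 3×3 linear system -3x - 5y + 2z = 34, x + 2y - 4z = 14, -14x - 2y - 5z = 188 (e.g. by elimination or Cramer's rule, determinant = -199) gives (-10, -4, -8).

(-10, -4, -8)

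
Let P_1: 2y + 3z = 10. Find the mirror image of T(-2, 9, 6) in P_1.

(-2, 1, -6)

λ = (n·T − d)/|n|² = (36 − 10)/13 = 2.
Reflection = T − 2λn = (-2, 9, 6) − 4·(0, 2, 3) = (-2, 1, -6).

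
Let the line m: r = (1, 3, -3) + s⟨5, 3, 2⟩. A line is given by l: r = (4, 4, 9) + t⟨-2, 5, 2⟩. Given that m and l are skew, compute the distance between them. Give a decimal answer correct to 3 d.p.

10.102

Common perpendicular direction n = (5, 3, 2) × (-2, 5, 2) = (-4, -14, 31).
With w = (4, 4, 9) − (1, 3, -3) = (3, 1, 12), w · n = 346.
Distance = |w · n| / |n| = |346| / √1173 ≈ 10.102.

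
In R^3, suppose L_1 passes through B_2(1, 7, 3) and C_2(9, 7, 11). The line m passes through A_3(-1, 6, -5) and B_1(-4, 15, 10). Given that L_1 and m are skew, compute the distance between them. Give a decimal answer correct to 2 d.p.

1.63

A direction vector for L_1 is C_2 − B_2 = (8, 0, 8).
A direction vector for m is B_1 − A_3 = (-3, 9, 15).
Common perpendicular direction n = (8, 0, 8) × (-3, 9, 15) = (-72, -144, 72).
With w = (-1, 6, -5) − (1, 7, 3) = (-2, -1, -8), w · n = -288.
Distance = |w · n| / |n| = |-288| / √31104 ≈ 1.63.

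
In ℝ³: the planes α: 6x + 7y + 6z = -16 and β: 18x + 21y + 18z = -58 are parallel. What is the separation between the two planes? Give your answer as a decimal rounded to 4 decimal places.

Rescale β by 1/3: 6x + 7y + 6z = -58/3. Then distance = |-16 − (-58/3)| / √121 ≈ 0.3030.

0.3030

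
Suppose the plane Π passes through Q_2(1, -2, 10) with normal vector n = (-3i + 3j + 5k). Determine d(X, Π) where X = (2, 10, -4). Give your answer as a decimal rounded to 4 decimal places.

Π: n·r = n·Q_2 gives -3x + 3y + 5z = 41.
n·X − d = (-3)·(2) + (3)·(10) + (5)·(-4) − 41 = -37; |n| = √43.
Distance = |-37| / √43 = 37/√43 ≈ 5.6424.

5.6424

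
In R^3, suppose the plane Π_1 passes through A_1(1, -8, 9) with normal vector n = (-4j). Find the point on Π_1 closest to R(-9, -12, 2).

Π_1: n·r = n·A_1 gives -4y = 32.
Foot = R − λn with λ = (n·R − d)/|n|² = (48 − 32)/16 = 1.
Foot = (-9, -12, 2) − 1·(0, -4, 0) = (-9, -8, 2).

(-9, -8, 2)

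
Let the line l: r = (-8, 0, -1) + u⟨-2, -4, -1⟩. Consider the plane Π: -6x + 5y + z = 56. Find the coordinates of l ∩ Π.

Substitute r = (-8, 0, -1) + t(-2, -4, -1) into the plane: 47 + (-9)t = 56, so t = -1.
Intersection: (-8, 0, -1) + (-1)·(-2, -4, -1) = (-6, 4, 0).

(-6, 4, 0)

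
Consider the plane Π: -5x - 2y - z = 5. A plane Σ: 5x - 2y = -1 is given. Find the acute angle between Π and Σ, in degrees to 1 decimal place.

44.6

cos θ = |n₁·n₂| / (|n₁||n₂|) = |-21| / (√30 · √29).
θ = arccos(0.71197) ≈ 44.6°.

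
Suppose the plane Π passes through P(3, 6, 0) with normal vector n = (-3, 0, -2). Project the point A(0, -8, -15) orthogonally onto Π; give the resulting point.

Π: n·r = n·P gives -3x - 2z = -9.
Foot = A − λn with λ = (n·A − d)/|n|² = (30 − (-9))/13 = 3.
Foot = (0, -8, -15) − 3·(-3, 0, -2) = (9, -8, -9).

(9, -8, -9)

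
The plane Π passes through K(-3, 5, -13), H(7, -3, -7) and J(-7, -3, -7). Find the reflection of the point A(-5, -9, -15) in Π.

(-5, 3, 1)

KH = (10, -8, 6), KJ = (-4, -8, 6); a normal to Π is KH × KJ = (0, -84, -112).
Using K: Π has equation -84y - 112z = 1036.
λ = (n·A − d)/|n|² = (2436 − 1036)/19600 = 1/14.
Reflection = A − 2λn = (-5, -9, -15) − (1/7)·(0, -84, -112) = (-5, 3, 1).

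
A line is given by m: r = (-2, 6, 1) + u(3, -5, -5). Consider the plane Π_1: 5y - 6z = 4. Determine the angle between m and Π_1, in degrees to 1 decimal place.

sin θ = |n·v| / (|n||v|) = |5| / (√61 · √59) = 0.08334.
θ ≈ 4.8°.

4.8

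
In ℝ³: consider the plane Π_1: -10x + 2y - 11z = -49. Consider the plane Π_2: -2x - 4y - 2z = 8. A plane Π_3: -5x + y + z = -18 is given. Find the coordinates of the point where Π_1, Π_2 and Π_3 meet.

Solving the 3×3 linear system -10x + 2y - 11z = -49, -2x - 4y - 2z = 8, -5x + y + z = -18 (e.g. by elimination or Cramer's rule, determinant = 286) gives (3, -4, 1).

(3, -4, 1)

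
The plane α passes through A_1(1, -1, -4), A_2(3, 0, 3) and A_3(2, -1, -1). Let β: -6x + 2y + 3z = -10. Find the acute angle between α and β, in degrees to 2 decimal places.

35.08

A_1A_2 = (2, 1, 7), A_1A_3 = (1, 0, 3); a normal to α is A_1A_2 × A_1A_3 = (3, 1, -1).
Using A_1: α has equation 3x + y - z = 6.
cos θ = |n₁·n₂| / (|n₁||n₂|) = |-19| / (√11 · √49).
θ = arccos(0.81839) ≈ 35.08°.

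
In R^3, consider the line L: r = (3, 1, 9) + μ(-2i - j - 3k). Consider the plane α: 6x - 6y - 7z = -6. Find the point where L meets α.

(-3, -2, 0)

Substitute r = (3, 1, 9) + t(-2, -1, -3) into the plane: -51 + 15t = -6, so t = 3.
Intersection: (3, 1, 9) + 3·(-2, -1, -3) = (-3, -2, 0).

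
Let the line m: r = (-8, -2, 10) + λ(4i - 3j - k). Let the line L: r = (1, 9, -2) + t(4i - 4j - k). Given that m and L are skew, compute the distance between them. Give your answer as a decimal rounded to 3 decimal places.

9.459

Common perpendicular direction n = (4, -3, -1) × (4, -4, -1) = (-1, 0, -4).
With w = (1, 9, -2) − (-8, -2, 10) = (9, 11, -12), w · n = 39.
Distance = |w · n| / |n| = |39| / √17 ≈ 9.459.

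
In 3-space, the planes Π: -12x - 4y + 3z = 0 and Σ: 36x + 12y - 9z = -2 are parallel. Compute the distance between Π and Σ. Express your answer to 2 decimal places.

Rescale Σ by 1/(-3): -12x - 4y + 3z = 2/3. Then distance = |0 − (2/3)| / √169 ≈ 0.05.

0.05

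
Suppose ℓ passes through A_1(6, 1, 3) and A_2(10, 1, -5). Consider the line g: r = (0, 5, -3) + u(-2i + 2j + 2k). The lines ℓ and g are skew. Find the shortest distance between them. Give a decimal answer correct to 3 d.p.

5.715

A direction vector for ℓ is A_2 − A_1 = (4, 0, -8).
Common perpendicular direction n = (4, 0, -8) × (-2, 2, 2) = (16, 8, 8).
With w = (0, 5, -3) − (6, 1, 3) = (-6, 4, -6), w · n = -112.
Distance = |w · n| / |n| = |-112| / √384 ≈ 5.715.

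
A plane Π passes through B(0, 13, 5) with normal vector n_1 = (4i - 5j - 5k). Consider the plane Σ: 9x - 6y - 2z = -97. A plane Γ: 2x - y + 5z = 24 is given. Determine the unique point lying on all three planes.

Π: n_1·r = n_1·B gives 4x - 5y - 5z = -90.
Solving the 3×3 linear system 4x - 5y - 5z = -90, 9x - 6y - 2z = -97, 2x - y + 5z = 24 (e.g. by elimination or Cramer's rule, determinant = 102) gives (-5, 6, 8).

(-5, 6, 8)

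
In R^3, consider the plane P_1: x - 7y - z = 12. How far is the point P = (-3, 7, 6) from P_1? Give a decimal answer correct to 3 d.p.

n·P − d = (1)·(-3) + (-7)·(7) + (-1)·(6) − 12 = -70; |n| = √51.
Distance = |-70| / √51 = 70/√51 ≈ 9.802.

9.802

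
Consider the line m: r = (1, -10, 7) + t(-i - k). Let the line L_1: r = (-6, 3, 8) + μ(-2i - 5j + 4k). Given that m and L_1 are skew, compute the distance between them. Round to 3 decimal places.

Common perpendicular direction n = (-1, 0, -1) × (-2, -5, 4) = (-5, 6, 5).
With w = (-6, 3, 8) − (1, -10, 7) = (-7, 13, 1), w · n = 118.
Distance = |w · n| / |n| = |118| / √86 ≈ 12.724.

12.724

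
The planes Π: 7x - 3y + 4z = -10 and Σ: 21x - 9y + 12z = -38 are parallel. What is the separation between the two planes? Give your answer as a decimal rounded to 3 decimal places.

Rescale Σ by 1/3: 7x - 3y + 4z = -38/3. Then distance = |-10 − (-38/3)| / √74 ≈ 0.310.

0.310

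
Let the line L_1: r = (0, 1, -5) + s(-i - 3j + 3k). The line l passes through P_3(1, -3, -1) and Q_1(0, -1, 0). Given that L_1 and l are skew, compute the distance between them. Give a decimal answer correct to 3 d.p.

2.002

A direction vector for l is Q_1 − P_3 = (-1, 2, 1).
Common perpendicular direction n = (-1, -3, 3) × (-1, 2, 1) = (-9, -2, -5).
With w = (1, -3, -1) − (0, 1, -5) = (1, -4, 4), w · n = -21.
Distance = |w · n| / |n| = |-21| / √110 ≈ 2.002.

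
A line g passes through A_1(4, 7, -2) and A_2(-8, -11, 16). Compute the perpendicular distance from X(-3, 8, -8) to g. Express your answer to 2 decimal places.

A direction vector for g is A_2 − A_1 = (-12, -18, 18).
Taking (4, 7, -2) on g with direction v = (-12, -18, 18): w = X − (4, 7, -2) = (-7, 1, -6), and w × v = (-90, 198, 138).
Distance = |w × v| / |v| = √66348 / √792 ≈ 9.15.

9.15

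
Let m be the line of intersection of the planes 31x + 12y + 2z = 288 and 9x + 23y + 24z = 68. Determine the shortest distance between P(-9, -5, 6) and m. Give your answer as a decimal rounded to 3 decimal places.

19.865

Direction of m: (31, 12, 2) × (9, 23, 24) = (242, -726, 605).
A point on m: solving the two plane equations with x = 8 gives (8, 4, -4).
Taking (8, 4, -4) on m with direction v = (242, -726, 605): w = P − (8, 4, -4) = (-17, -9, 10), and w × v = (1815, 12705, 14520).
Distance = |w × v| / |v| = √375541650 / √951665 ≈ 19.865.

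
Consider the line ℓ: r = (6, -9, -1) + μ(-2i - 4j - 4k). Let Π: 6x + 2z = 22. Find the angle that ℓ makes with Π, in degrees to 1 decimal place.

sin θ = |n·v| / (|n||v|) = |-20| / (√40 · √36) = 0.52705.
θ ≈ 31.8°.

31.8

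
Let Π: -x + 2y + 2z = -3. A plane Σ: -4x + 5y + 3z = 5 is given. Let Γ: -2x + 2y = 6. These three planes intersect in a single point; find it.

(-7, -4, -1)

Solving the 3×3 linear system -x + 2y + 2z = -3, -4x + 5y + 3z = 5, -2x + 2y = 6 (e.g. by elimination or Cramer's rule, determinant = -2) gives (-7, -4, -1).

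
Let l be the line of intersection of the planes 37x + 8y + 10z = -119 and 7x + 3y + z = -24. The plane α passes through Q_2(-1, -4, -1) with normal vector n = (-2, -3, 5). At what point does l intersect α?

(-3, -1, 0)

Direction of l: (37, 8, 10) × (7, 3, 1) = (-22, 33, 55).
A point on l: solving the two plane equations with x = -9 gives (-9, 8, 15).
α: n·r = n·Q_2 gives -2x - 3y + 5z = 9.
Substitute r = (-9, 8, 15) + t(-22, 33, 55) into the plane: 69 + 220t = 9, so t = -3/11.
Intersection: (-9, 8, 15) + (-3/11)·(-22, 33, 55) = (-3, -1, 0).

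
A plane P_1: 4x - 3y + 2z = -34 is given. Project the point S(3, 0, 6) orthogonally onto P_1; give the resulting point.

(-5, 6, 2)

Foot = S − λn with λ = (n·S − d)/|n|² = (24 − (-34))/29 = 2.
Foot = (3, 0, 6) − 2·(4, -3, 2) = (-5, 6, 2).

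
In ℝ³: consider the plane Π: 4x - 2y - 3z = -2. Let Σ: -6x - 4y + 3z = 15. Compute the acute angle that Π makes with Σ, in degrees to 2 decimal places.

53.53

cos θ = |n₁·n₂| / (|n₁||n₂|) = |-25| / (√29 · √61).
θ = arccos(0.59440) ≈ 53.53°.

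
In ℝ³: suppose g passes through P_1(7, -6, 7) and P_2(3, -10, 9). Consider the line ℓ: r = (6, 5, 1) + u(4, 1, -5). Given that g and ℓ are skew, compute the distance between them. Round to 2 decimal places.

8.97

A direction vector for g is P_2 − P_1 = (-4, -4, 2).
Common perpendicular direction n = (-4, -4, 2) × (4, 1, -5) = (18, -12, 12).
With w = (6, 5, 1) − (7, -6, 7) = (-1, 11, -6), w · n = -222.
Distance = |w · n| / |n| = |-222| / √612 ≈ 8.97.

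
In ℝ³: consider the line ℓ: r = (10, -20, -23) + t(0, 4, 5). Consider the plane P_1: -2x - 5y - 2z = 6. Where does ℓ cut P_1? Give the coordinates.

(10, -4, -3)

Substitute r = (10, -20, -23) + t(0, 4, 5) into the plane: 126 + (-30)t = 6, so t = 4.
Intersection: (10, -20, -23) + 4·(0, 4, 5) = (10, -4, -3).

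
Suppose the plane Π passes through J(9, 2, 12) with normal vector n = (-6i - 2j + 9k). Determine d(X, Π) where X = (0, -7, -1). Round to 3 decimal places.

4.091

Π: n·r = n·J gives -6x - 2y + 9z = 50.
n·X − d = (-6)·(0) + (-2)·(-7) + (9)·(-1) − 50 = -45; |n| = √121.
Distance = |-45| / √121 = 45/√121 ≈ 4.091.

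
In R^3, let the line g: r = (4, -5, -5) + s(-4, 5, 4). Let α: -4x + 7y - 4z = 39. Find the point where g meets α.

Substitute r = (4, -5, -5) + t(-4, 5, 4) into the plane: -31 + 35t = 39, so t = 2.
Intersection: (4, -5, -5) + 2·(-4, 5, 4) = (-4, 5, 3).

(-4, 5, 3)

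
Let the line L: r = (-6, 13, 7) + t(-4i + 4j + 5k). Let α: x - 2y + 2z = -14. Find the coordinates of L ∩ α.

Substitute r = (-6, 13, 7) + t(-4, 4, 5) into the plane: -18 + (-2)t = -14, so t = -2.
Intersection: (-6, 13, 7) + (-2)·(-4, 4, 5) = (2, 5, -3).

(2, 5, -3)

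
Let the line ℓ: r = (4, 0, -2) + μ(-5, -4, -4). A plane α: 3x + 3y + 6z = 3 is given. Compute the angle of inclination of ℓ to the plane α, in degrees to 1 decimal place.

sin θ = |n·v| / (|n||v|) = |-51| / (√54 · √57) = 0.91925.
θ ≈ 66.8°.

66.8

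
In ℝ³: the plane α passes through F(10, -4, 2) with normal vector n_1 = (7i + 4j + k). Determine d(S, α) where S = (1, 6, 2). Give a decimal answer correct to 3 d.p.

2.831

α: n_1·r = n_1·F gives 7x + 4y + z = 56.
n·S − d = (7)·(1) + (4)·(6) + (1)·(2) − 56 = -23; |n| = √66.
Distance = |-23| / √66 = 23/√66 ≈ 2.831.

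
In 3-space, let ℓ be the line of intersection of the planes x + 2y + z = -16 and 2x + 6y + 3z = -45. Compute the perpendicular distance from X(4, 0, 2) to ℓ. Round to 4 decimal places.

9.6954

Direction of ℓ: (1, 2, 1) × (2, 6, 3) = (0, -1, 2).
A point on ℓ: solving the two plane equations with y = -8 gives (-3, -8, 3).
Taking (-3, -8, 3) on ℓ with direction v = (0, -1, 2): w = X − (-3, -8, 3) = (7, 8, -1), and w × v = (15, -14, -7).
Distance = |w × v| / |v| = √470 / √5 ≈ 9.6954.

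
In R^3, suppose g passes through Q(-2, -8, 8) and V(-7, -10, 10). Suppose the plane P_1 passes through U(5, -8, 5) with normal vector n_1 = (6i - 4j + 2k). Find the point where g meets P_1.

(8, -4, 4)

A direction vector for g is V − Q = (-5, -2, 2).
P_1: n_1·r = n_1·U gives 6x - 4y + 2z = 72.
Substitute r = (-2, -8, 8) + t(-5, -2, 2) into the plane: 36 + (-18)t = 72, so t = -2.
Intersection: (-2, -8, 8) + (-2)·(-5, -2, 2) = (8, -4, 4).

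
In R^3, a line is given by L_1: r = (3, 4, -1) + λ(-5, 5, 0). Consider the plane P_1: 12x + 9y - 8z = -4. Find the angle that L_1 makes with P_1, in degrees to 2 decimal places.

7.17

sin θ = |n·v| / (|n||v|) = |-15| / (√289 · √50) = 0.12478.
θ ≈ 7.17°.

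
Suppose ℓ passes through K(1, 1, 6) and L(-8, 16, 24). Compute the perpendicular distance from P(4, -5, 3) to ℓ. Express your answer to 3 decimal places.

2.754

A direction vector for ℓ is L − K = (-9, 15, 18).
Taking (1, 1, 6) on ℓ with direction v = (-9, 15, 18): w = P − (1, 1, 6) = (3, -6, -3), and w × v = (-63, -27, -9).
Distance = |w × v| / |v| = √4779 / √630 ≈ 2.754.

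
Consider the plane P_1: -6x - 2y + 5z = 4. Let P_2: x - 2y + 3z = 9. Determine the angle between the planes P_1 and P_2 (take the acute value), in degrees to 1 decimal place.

cos θ = |n₁·n₂| / (|n₁||n₂|) = |13| / (√65 · √14).
θ = arccos(0.43095) ≈ 64.5°.

64.5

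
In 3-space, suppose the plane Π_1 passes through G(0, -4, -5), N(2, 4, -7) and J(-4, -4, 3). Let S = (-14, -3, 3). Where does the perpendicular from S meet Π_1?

GN = (2, 8, -2), GJ = (-4, 0, 8); a normal to Π_1 is GN × GJ = (64, -8, 32).
Using G: Π_1 has equation 64x - 8y + 32z = -128.
Foot = S − λn with λ = (n·S − d)/|n|² = (-776 − (-128))/5184 = -1/8.
Foot = (-14, -3, 3) − (-1/8)·(64, -8, 32) = (-6, -4, 7).

(-6, -4, 7)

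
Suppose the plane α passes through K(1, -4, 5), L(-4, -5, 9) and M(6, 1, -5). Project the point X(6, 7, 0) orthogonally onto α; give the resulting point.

(4, 1, -4)

KL = (-5, -1, 4), KM = (5, 5, -10); a normal to α is KL × KM = (-10, -30, -20).
Using K: α has equation -10x - 30y - 20z = 10.
Foot = X − λn with λ = (n·X − d)/|n|² = (-270 − 10)/1400 = -1/5.
Foot = (6, 7, 0) − (-1/5)·(-10, -30, -20) = (4, 1, -4).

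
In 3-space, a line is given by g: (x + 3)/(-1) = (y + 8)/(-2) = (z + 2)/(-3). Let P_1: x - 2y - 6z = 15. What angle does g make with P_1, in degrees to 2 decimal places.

61.23

g has direction (-1, -2, -3) through (-3, -8, -2).
sin θ = |n·v| / (|n||v|) = |21| / (√41 · √14) = 0.87652.
θ ≈ 61.23°.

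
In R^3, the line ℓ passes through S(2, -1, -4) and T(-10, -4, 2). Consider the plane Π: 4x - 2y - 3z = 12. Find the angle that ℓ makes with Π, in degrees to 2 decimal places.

A direction vector for ℓ is T − S = (-12, -3, 6).
sin θ = |n·v| / (|n||v|) = |-60| / (√29 · √189) = 0.81044.
θ ≈ 54.14°.

54.14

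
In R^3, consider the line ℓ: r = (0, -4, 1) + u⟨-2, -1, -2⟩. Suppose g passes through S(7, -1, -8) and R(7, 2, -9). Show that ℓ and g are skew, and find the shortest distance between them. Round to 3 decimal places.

10.282

A direction vector for g is R − S = (0, 3, -1).
Common perpendicular direction n = (-2, -1, -2) × (0, 3, -1) = (7, -2, -6).
With w = (7, -1, -8) − (0, -4, 1) = (7, 3, -9), w · n = 97.
Since n ≠ 0 the lines are not parallel, and w · n = 97 ≠ 0 so they do not intersect; hence they are skew.
Distance = |w · n| / |n| = |97| / √89 ≈ 10.282.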